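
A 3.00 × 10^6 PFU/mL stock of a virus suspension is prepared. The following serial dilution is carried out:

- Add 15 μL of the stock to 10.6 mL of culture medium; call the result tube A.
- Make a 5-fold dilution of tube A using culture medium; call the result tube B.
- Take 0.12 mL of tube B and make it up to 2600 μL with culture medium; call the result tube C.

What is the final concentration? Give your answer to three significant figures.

Step 1: 15 μL + 10.6 mL = 10615 μL total → factor 10615/15 = 707.67
Step 2: 5-fold → factor 5
Step 3: 0.12 mL brought to 2600 μL → factor 2.6/0.12 = 21.667
Overall dilution factor = 707.67 × 5 × 21.667 = 76664
Final = 3.00 × 10^6 PFU/mL / 76664 = 39.1 PFU/mL

39.1 PFU/mL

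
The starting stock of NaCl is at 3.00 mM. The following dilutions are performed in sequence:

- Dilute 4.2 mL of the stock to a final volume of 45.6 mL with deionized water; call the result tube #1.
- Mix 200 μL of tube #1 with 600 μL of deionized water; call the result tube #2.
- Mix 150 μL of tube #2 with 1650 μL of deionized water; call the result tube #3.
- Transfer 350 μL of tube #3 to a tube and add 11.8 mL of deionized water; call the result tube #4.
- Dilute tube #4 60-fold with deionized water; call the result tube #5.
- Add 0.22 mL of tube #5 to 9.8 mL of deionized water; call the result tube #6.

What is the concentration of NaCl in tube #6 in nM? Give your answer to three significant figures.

Step 1: 4.2 mL brought to 45.6 mL → factor 45.6/4.2 = 10.857
Step 2: 200 μL + 600 μL = 800 μL total → factor 800/200 = 4
Step 3: 150 μL + 1650 μL = 1800 μL total → factor 1800/150 = 12
Step 4: 350 μL + 11.8 mL = 12150 μL total → factor 12150/350 = 34.714
Step 5: 60-fold → factor 60
Step 6: 0.22 mL + 9.8 mL = 10.02 mL total → factor 10.02/0.22 = 45.545
Overall dilution factor = 10.857 × 4 × 12 × 34.714 × 60 × 45.545 = 4.9438 × 10^7
Final = 3.00 mM / 4.9438 × 10^7 = 6.068 × 10^-8 mM = 0.0607 nM

0.0607 nM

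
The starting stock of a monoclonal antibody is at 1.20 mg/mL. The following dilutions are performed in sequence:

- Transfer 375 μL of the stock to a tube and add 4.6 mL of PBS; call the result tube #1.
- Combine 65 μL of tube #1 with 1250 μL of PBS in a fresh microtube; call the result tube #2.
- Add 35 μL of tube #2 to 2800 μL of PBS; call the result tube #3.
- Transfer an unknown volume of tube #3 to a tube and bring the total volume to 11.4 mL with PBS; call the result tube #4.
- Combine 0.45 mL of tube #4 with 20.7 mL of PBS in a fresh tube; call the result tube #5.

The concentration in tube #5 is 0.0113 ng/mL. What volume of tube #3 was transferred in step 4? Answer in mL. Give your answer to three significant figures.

Step 1: 375 μL + 4.6 mL = 4975 μL total → factor 4975/375 = 13.267
Step 2: 65 μL + 1250 μL = 1315 μL total → factor 1315/65 = 20.231
Step 3: 35 μL + 2800 μL = 2835 μL total → factor 2835/35 = 81
Step 4: v brought to 11.4 mL → factor = 11.4 mL/v
Step 5: 0.45 mL + 20.7 mL = 21.15 mL total → factor 21.15/0.45 = 47
Product of known-step factors = 1.0218 × 10^6
Overall factor = 1.20 mg/mL / (0.0113 ng/mL) = 1.0619 × 10^8
Step-4 factor = 1.0619 × 10^8 / 1.0218 × 10^6 = 103.93
v = 11.4 mL / 103.93 = 0.110 mL

0.110 mL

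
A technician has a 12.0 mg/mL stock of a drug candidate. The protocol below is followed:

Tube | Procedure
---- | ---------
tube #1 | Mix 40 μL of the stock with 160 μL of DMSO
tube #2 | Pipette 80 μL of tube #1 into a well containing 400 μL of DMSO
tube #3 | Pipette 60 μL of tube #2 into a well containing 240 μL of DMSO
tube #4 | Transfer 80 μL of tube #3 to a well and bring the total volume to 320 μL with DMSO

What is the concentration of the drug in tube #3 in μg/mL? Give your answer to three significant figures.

Step 1: 40 μL + 160 μL = 200 μL total → factor 200/40 = 5
Step 2: 80 μL + 400 μL = 480 μL total → factor 480/80 = 6
Step 3: 60 μL + 240 μL = 300 μL total → factor 300/60 = 5
Dilution factor through tube #3 = 5 × 6 × 5 = 150
[tube #3] = 12.0 mg/mL / 150 = 0.08000 mg/mL = 80.0 μg/mL

80.0 μg/mL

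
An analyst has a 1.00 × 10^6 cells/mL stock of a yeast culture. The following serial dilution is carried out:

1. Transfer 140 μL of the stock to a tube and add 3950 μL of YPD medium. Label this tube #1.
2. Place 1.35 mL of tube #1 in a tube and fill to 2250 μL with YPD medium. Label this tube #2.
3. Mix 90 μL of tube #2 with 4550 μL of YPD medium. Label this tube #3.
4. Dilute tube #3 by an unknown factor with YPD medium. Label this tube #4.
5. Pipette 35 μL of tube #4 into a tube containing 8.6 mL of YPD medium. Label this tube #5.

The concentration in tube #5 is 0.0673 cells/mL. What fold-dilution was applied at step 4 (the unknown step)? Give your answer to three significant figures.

24.0-fold

Step 1: 140 μL + 3950 μL = 4090 μL total → factor 4090/140 = 29.214
Step 2: 1.35 mL brought to 2250 μL → factor 2.25/1.35 = 1.6667
Step 3: 90 μL + 4550 μL = 4640 μL total → factor 4640/90 = 51.556
Step 4: unknown factor x
Step 5: 35 μL + 8.6 mL = 8635 μL total → factor 8635/35 = 246.71
Product of known-step factors = 6.1932 × 10^5
Overall factor = 1.00 × 10^6 cells/mL / (0.0673 cells/mL) = 1.4859 × 10^7
x = 1.4859 × 10^7 / 6.1932 × 10^5 = 24.0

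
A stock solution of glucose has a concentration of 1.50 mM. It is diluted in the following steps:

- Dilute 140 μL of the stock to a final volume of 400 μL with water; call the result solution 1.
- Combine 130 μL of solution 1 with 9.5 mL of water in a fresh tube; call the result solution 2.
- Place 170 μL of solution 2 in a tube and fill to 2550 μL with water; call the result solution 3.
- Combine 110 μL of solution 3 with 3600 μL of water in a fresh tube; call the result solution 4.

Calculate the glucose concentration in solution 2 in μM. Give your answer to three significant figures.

Step 1: 140 μL brought to 400 μL → factor 400/140 = 2.8571
Step 2: 130 μL + 9.5 mL = 9630 μL total → factor 9630/130 = 74.077
Dilution factor through solution 2 = 2.8571 × 74.077 = 211.65
[solution 2] = 1.50 mM / 211.65 = 0.007087 mM = 7.09 μM

7.09 μM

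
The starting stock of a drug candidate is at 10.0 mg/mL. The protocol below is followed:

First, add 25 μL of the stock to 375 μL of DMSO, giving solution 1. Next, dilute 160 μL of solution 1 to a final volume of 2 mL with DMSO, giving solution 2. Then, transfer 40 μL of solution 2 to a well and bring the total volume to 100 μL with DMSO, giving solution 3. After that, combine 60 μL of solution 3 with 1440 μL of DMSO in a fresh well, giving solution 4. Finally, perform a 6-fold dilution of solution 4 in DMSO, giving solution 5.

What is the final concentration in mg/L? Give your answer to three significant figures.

Step 1: 25 μL + 375 μL = 400 μL total → factor 400/25 = 16
Step 2: 160 μL brought to 2 mL → factor 2000/160 = 12.5
Step 3: 40 μL brought to 100 μL → factor 100/40 = 2.5
Step 4: 60 μL + 1440 μL = 1500 μL total → factor 1500/60 = 25
Step 5: 6-fold → factor 6
Overall dilution factor = 16 × 12.5 × 2.5 × 25 × 6 = 75000
Final = 10.0 mg/mL / 75000 = 0.0001333 mg/mL = 0.133 mg/L

0.133 mg/L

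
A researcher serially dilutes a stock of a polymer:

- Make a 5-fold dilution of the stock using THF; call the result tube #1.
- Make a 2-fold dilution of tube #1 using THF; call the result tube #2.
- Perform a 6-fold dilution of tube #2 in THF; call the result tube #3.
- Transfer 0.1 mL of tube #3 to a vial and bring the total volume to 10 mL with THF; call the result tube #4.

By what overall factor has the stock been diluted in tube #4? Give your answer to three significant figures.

6.00 × 10^3

Step 1: 5-fold → factor 5
Step 2: 2-fold → factor 2
Step 3: 6-fold → factor 6
Step 4: 0.1 mL brought to 10 mL → factor 10/0.1 = 100
Overall dilution factor = 5 × 2 × 6 × 100 = 6000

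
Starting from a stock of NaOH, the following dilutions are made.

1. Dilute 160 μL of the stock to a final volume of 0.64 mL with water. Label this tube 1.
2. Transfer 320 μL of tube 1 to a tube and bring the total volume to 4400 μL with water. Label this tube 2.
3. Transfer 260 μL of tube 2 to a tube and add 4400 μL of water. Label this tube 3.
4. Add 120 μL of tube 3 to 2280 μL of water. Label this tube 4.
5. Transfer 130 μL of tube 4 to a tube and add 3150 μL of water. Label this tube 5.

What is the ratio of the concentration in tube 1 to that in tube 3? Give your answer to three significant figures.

Step 1: 160 μL brought to 0.64 mL → factor 640/160 = 4
Step 2: 320 μL brought to 4400 μL → factor 4400/320 = 13.75
Step 3: 260 μL + 4400 μL = 4660 μL total → factor 4660/260 = 17.923
Dilution factor to tube 1 = 4; to tube 3 = 985.77
[tube 1]/[tube 3] = (factor to tube 3)/(factor to tube 1) = 985.77/4 = 246

246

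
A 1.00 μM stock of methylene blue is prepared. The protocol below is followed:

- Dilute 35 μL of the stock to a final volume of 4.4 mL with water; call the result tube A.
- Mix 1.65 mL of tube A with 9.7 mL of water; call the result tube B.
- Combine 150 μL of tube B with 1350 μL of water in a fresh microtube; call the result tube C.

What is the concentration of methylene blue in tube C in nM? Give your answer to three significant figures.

Step 1: 35 μL brought to 4.4 mL → factor 4400/35 = 125.71
Step 2: 1.65 mL + 9.7 mL = 11.35 mL total → factor 11.35/1.65 = 6.8788
Step 3: 150 μL + 1350 μL = 1500 μL total → factor 1500/150 = 10
Overall dilution factor = 125.71 × 6.8788 × 10 = 8647.6
Final = 1.00 μM / 8647.6 = 0.0001156 μM = 0.116 nM

0.116 nM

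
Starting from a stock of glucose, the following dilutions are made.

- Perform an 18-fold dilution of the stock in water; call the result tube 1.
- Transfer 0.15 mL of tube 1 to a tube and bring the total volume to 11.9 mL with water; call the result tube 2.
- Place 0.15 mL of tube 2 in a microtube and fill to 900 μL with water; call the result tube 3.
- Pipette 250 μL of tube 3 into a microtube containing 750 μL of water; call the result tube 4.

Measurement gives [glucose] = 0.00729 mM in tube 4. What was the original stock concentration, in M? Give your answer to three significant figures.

Step 1: 18-fold → factor 18
Step 2: 0.15 mL brought to 11.9 mL → factor 11.9/0.15 = 79.333
Step 3: 0.15 mL brought to 900 μL → factor 0.9/0.15 = 6
Step 4: 250 μL + 750 μL = 1000 μL total → factor 1000/250 = 4
Overall dilution factor = 18 × 79.333 × 6 × 4 = 34272
Stock = 0.00729 mM × 34272 = 249.8 mM = 0.250 M

0.250 M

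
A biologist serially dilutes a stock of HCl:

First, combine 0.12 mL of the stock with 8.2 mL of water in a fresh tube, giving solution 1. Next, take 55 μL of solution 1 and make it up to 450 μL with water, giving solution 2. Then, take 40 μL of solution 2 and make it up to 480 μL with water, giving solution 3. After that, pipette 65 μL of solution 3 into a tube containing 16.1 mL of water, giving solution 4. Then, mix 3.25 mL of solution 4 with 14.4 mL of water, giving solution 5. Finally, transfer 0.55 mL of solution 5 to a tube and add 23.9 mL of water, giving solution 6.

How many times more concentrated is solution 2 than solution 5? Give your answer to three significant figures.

Step 1: 0.12 mL + 8.2 mL = 8.32 mL total → factor 8.32/0.12 = 69.333
Step 2: 55 μL brought to 450 μL → factor 450/55 = 8.1818
Step 3: 40 μL brought to 480 μL → factor 480/40 = 12
Step 4: 65 μL + 16.1 mL = 16165 μL total → factor 16165/65 = 248.69
Step 5: 3.25 mL + 14.4 mL = 17.65 mL total → factor 17.65/3.25 = 5.4308
Dilution factor to solution 2 = 567.27; to solution 5 = 9.1938 × 10^6
[solution 2]/[solution 5] = (factor to solution 5)/(factor to solution 2) = 9.1938 × 10^6/567.27 = 1.62 × 10^4

1.62 × 10^4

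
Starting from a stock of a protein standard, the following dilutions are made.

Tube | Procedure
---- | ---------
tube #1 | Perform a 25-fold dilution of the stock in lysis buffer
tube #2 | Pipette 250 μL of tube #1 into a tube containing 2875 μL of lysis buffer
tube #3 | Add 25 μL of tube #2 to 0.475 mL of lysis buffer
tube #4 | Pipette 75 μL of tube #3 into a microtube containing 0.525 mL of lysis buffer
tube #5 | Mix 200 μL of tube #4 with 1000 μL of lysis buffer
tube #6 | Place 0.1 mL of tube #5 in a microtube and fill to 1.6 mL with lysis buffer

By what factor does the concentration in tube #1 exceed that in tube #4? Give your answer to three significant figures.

2.00 × 10^3

Step 1: 25-fold → factor 25
Step 2: 250 μL + 2875 μL = 3125 μL total → factor 3125/250 = 12.5
Step 3: 25 μL + 0.475 mL = 500 μL total → factor 500/25 = 20
Step 4: 75 μL + 0.525 mL = 600 μL total → factor 600/75 = 8
Dilution factor to tube #1 = 25; to tube #4 = 50000
[tube #1]/[tube #4] = (factor to tube #4)/(factor to tube #1) = 50000/25 = 2.00 × 10^3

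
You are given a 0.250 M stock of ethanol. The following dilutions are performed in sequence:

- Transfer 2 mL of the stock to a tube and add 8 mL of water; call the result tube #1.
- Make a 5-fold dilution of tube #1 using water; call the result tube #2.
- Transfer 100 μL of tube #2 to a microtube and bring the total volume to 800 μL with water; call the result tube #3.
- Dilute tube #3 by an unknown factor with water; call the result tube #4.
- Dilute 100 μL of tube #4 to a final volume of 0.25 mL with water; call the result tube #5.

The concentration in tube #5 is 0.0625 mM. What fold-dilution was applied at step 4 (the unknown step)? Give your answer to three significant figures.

8.00-fold

Step 1: 2 mL + 8 mL = 10 mL total → factor 10/2 = 5
Step 2: 5-fold → factor 5
Step 3: 100 μL brought to 800 μL → factor 800/100 = 8
Step 4: unknown factor x
Step 5: 100 μL brought to 0.25 mL → factor 250/100 = 2.5
Product of known-step factors = 500
Overall factor = 0.250 M / (0.0625 mM) = 4000
x = 4000 / 500 = 8.00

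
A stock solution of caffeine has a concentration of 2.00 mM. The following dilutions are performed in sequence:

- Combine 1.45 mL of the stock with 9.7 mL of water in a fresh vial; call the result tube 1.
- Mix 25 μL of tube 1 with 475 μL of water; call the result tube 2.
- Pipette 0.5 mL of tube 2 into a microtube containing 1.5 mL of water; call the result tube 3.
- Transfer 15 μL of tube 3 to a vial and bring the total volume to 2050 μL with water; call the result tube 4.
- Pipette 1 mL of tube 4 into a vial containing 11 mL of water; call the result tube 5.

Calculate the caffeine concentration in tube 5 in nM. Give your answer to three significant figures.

Step 1: 1.45 mL + 9.7 mL = 11.15 mL total → factor 11.15/1.45 = 7.6897
Step 2: 25 μL + 475 μL = 500 μL total → factor 500/25 = 20
Step 3: 0.5 mL + 1.5 mL = 2 mL total → factor 2/0.5 = 4
Step 4: 15 μL brought to 2050 μL → factor 2050/15 = 136.67
Step 5: 1 mL + 11 mL = 12 mL total → factor 12/1 = 12
Dilution factor through tube 5 = 7.6897 × 20 × 4 × 136.67 × 12 = 1.0089 × 10^6
[tube 5] = 2.00 mM / 1.0089 × 10^6 = 1.982 × 10^-6 mM = 1.98 nM

1.98 nM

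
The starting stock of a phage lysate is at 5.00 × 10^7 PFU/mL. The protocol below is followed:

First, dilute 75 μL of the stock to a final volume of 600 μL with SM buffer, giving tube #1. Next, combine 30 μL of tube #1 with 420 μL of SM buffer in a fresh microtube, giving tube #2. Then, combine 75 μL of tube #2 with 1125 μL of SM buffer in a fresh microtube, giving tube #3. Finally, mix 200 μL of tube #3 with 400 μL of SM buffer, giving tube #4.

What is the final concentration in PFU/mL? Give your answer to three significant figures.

8.68 × 10^3 PFU/mL

Step 1: 75 μL brought to 600 μL → factor 600/75 = 8
Step 2: 30 μL + 420 μL = 450 μL total → factor 450/30 = 15
Step 3: 75 μL + 1125 μL = 1200 μL total → factor 1200/75 = 16
Step 4: 200 μL + 400 μL = 600 μL total → factor 600/200 = 3
Overall dilution factor = 8 × 15 × 16 × 3 = 5760
Final = 5.00 × 10^7 PFU/mL / 5760 = 8.68 × 10^3 PFU/mL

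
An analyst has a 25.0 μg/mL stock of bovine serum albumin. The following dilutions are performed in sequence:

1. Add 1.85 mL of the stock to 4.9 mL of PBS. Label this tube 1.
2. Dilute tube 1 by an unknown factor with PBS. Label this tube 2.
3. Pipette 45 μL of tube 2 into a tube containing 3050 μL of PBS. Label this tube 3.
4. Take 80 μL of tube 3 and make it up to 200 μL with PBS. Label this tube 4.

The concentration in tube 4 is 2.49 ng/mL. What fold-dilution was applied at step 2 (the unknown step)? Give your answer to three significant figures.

Step 1: 1.85 mL + 4.9 mL = 6.75 mL total → factor 6.75/1.85 = 3.6486
Step 2: unknown factor x
Step 3: 45 μL + 3050 μL = 3095 μL total → factor 3095/45 = 68.778
Step 4: 80 μL brought to 200 μL → factor 200/80 = 2.5
Product of known-step factors = 627.36
Overall factor = 25.0 μg/mL / (2.49 ng/mL) = 10040
x = 10040 / 627.36 = 16.0

16.0-fold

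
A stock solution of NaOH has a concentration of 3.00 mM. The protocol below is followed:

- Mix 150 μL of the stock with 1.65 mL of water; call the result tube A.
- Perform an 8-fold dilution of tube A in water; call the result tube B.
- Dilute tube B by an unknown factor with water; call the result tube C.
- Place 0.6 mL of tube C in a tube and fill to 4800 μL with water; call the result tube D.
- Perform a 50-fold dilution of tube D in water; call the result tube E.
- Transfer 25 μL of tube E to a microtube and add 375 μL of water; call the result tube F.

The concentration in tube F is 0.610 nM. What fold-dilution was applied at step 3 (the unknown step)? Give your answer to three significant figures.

Step 1: 150 μL + 1.65 mL = 1800 μL total → factor 1800/150 = 12
Step 2: 8-fold → factor 8
Step 3: unknown factor x
Step 4: 0.6 mL brought to 4800 μL → factor 4.8/0.6 = 8
Step 5: 50-fold → factor 50
Step 6: 25 μL + 375 μL = 400 μL total → factor 400/25 = 16
Product of known-step factors = 6.144 × 10^5
Overall factor = 3.00 mM / (0.610 nM) = 4.918 × 10^6
x = 4.918 × 10^6 / 6.144 × 10^5 = 8.00

8.00-fold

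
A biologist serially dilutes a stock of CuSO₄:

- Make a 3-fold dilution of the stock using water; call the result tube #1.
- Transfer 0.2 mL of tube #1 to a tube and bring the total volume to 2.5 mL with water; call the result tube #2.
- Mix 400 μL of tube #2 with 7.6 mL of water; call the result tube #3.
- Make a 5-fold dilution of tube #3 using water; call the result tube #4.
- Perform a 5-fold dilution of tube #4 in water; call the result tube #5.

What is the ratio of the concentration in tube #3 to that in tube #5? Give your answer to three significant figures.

Step 1: 3-fold → factor 3
Step 2: 0.2 mL brought to 2.5 mL → factor 2.5/0.2 = 12.5
Step 3: 400 μL + 7.6 mL = 8000 μL total → factor 8000/400 = 20
Step 4: 5-fold → factor 5
Step 5: 5-fold → factor 5
Dilution factor to tube #3 = 750; to tube #5 = 18750
[tube #3]/[tube #5] = (factor to tube #5)/(factor to tube #3) = 18750/750 = 25.0

25.0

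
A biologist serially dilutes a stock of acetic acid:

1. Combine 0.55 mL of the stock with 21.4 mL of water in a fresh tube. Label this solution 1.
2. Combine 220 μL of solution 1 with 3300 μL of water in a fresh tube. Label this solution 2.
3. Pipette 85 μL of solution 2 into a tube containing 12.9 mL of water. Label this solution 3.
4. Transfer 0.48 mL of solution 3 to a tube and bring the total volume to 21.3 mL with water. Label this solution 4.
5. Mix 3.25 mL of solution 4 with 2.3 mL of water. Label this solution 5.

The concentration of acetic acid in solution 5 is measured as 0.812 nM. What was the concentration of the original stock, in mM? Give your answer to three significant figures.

Step 1: 0.55 mL + 21.4 mL = 21.95 mL total → factor 21.95/0.55 = 39.909
Step 2: 220 μL + 3300 μL = 3520 μL total → factor 3520/220 = 16
Step 3: 85 μL + 12.9 mL = 12985 μL total → factor 12985/85 = 152.76
Step 4: 0.48 mL brought to 21.3 mL → factor 21.3/0.48 = 44.375
Step 5: 3.25 mL + 2.3 mL = 5.55 mL total → factor 5.55/3.25 = 1.7077
Overall dilution factor = 39.909 × 16 × 152.76 × 44.375 × 1.7077 = 7.392 × 10^6
Stock = 0.812 nM × 7.392 × 10^6 = 6.002 × 10^6 nM = 6.00 mM

6.00 mM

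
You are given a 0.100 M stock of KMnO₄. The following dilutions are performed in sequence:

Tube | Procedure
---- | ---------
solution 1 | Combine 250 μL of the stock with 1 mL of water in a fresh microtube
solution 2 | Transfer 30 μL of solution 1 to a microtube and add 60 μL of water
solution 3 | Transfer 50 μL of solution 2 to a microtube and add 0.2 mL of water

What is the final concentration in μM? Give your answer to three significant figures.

1.33 × 10^3 μM

Step 1: 250 μL + 1 mL = 1250 μL total → factor 1250/250 = 5
Step 2: 30 μL + 60 μL = 90 μL total → factor 90/30 = 3
Step 3: 50 μL + 0.2 mL = 250 μL total → factor 250/50 = 5
Overall dilution factor = 5 × 3 × 5 = 75
Final = 0.100 M / 75 = 0.001333 M = 1.33 × 10^3 μM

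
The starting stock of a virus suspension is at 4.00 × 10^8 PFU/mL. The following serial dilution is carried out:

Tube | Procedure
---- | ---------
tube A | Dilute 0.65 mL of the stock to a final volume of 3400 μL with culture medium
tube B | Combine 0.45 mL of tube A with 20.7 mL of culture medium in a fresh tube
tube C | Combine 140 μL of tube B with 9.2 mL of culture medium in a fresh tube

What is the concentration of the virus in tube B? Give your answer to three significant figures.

1.63 × 10^6 PFU/mL

Step 1: 0.65 mL brought to 3400 μL → factor 3.4/0.65 = 5.2308
Step 2: 0.45 mL + 20.7 mL = 21.15 mL total → factor 21.15/0.45 = 47
Dilution factor through tube B = 5.2308 × 47 = 245.85
[tube B] = 4.00 × 10^8 PFU/mL / 245.85 = 1.63 × 10^6 PFU/mL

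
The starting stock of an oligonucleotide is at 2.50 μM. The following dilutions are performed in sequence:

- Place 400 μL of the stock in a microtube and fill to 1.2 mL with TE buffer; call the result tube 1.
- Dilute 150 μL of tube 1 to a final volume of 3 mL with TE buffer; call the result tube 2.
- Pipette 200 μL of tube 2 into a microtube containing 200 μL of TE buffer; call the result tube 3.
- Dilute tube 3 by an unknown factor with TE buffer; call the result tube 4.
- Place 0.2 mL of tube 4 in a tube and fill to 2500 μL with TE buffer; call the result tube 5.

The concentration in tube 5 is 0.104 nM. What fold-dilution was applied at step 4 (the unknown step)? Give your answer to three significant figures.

16.0-fold

Step 1: 400 μL brought to 1.2 mL → factor 1200/400 = 3
Step 2: 150 μL brought to 3 mL → factor 3000/150 = 20
Step 3: 200 μL + 200 μL = 400 μL total → factor 400/200 = 2
Step 4: unknown factor x
Step 5: 0.2 mL brought to 2500 μL → factor 2.5/0.2 = 12.5
Product of known-step factors = 1500
Overall factor = 2.50 μM / (0.104 nM) = 24038
x = 24038 / 1500 = 16.0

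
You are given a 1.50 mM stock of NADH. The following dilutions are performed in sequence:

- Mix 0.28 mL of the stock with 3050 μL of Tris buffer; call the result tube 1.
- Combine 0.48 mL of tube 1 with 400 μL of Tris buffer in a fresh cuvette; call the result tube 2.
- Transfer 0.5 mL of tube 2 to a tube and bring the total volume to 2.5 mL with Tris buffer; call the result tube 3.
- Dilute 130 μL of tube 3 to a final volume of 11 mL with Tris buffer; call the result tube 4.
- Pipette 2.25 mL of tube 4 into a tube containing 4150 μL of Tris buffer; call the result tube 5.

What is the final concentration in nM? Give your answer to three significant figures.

Step 1: 0.28 mL + 3050 μL = 3.33 mL total → factor 3.33/0.28 = 11.893
Step 2: 0.48 mL + 400 μL = 0.88 mL total → factor 0.88/0.48 = 1.8333
Step 3: 0.5 mL brought to 2.5 mL → factor 2.5/0.5 = 5
Step 4: 130 μL brought to 11 mL → factor 11000/130 = 84.615
Step 5: 2.25 mL + 4150 μL = 6.4 mL total → factor 6.4/2.25 = 2.8444
Overall dilution factor = 11.893 × 1.8333 × 5 × 84.615 × 2.8444 = 26239
Final = 1.50 mM / 26239 = 5.717 × 10^-5 mM = 57.2 nM

57.2 nM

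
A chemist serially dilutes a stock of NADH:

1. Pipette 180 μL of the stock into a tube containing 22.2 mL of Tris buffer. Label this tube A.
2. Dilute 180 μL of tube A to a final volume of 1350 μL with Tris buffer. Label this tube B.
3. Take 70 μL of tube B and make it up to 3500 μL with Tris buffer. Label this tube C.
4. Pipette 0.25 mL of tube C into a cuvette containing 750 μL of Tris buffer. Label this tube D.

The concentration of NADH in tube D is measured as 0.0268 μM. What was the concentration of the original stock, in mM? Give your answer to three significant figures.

5.00 mM

Step 1: 180 μL + 22.2 mL = 22380 μL total → factor 22380/180 = 124.33
Step 2: 180 μL brought to 1350 μL → factor 1350/180 = 7.5
Step 3: 70 μL brought to 3500 μL → factor 3500/70 = 50
Step 4: 0.25 mL + 750 μL = 1 mL total → factor 1/0.25 = 4
Overall dilution factor = 124.33 × 7.5 × 50 × 4 = 1.865 × 10^5
Stock = 0.0268 μM × 1.865 × 10^5 = 4998 μM = 5.00 mM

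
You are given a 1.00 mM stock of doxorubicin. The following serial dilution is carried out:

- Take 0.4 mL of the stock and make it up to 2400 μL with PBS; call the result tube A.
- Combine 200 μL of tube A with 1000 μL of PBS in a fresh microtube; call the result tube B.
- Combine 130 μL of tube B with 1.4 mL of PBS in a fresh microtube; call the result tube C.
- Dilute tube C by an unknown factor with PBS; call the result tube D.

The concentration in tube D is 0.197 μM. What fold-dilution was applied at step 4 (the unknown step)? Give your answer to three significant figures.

12.0-fold

Step 1: 0.4 mL brought to 2400 μL → factor 2.4/0.4 = 6
Step 2: 200 μL + 1000 μL = 1200 μL total → factor 1200/200 = 6
Step 3: 130 μL + 1.4 mL = 1530 μL total → factor 1530/130 = 11.769
Step 4: unknown factor x
Product of known-step factors = 423.69
Overall factor = 1.00 mM / (0.197 μM) = 5076.1
x = 5076.1 / 423.69 = 12.0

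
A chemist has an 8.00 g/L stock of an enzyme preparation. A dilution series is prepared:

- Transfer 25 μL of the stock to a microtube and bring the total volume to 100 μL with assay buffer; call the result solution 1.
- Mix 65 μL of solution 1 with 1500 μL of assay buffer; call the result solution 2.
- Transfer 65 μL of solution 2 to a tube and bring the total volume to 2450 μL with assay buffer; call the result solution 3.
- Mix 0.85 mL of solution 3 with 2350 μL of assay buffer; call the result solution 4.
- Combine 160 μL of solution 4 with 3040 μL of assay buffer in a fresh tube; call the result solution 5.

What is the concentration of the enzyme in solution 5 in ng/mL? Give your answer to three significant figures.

29.3 ng/mL

Step 1: 25 μL brought to 100 μL → factor 100/25 = 4
Step 2: 65 μL + 1500 μL = 1565 μL total → factor 1565/65 = 24.077
Step 3: 65 μL brought to 2450 μL → factor 2450/65 = 37.692
Step 4: 0.85 mL + 2350 μL = 3.2 mL total → factor 3.2/0.85 = 3.7647
Step 5: 160 μL + 3040 μL = 3200 μL total → factor 3200/160 = 20
Overall dilution factor = 4 × 24.077 × 37.692 × 3.7647 × 20 = 2.7332 × 10^5
Final = 8.00 g/L / 2.7332 × 10^5 = 2.927 × 10^-5 g/L = 29.3 ng/mL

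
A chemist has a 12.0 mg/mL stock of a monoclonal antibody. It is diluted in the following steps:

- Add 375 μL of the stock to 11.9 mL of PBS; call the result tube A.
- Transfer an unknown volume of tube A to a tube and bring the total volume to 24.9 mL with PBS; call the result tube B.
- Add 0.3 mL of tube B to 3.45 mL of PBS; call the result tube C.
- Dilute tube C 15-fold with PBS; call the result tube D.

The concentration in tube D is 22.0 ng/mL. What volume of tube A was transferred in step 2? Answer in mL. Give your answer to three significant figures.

Step 1: 375 μL + 11.9 mL = 12275 μL total → factor 12275/375 = 32.733
Step 2: v brought to 24.9 mL → factor = 24.9 mL/v
Step 3: 0.3 mL + 3.45 mL = 3.75 mL total → factor 3.75/0.3 = 12.5
Step 4: 15-fold → factor 15
Product of known-step factors = 6137.5
Overall factor = 12.0 mg/mL / (22.0 ng/mL) = 5.4545 × 10^5
Step-2 factor = 5.4545 × 10^5 / 6137.5 = 88.872
v = 24.9 mL / 88.872 = 0.280 mL

0.280 mL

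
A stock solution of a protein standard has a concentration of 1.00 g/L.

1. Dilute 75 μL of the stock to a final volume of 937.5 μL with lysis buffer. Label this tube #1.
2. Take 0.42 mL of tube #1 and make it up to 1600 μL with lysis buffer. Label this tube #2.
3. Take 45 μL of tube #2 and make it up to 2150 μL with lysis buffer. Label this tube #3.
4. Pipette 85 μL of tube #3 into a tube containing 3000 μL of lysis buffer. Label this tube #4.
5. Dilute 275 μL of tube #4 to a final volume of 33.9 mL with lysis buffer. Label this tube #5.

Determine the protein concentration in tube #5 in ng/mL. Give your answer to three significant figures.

0.0982 ng/mL

Step 1: 75 μL brought to 937.5 μL → factor 937.5/75 = 12.5
Step 2: 0.42 mL brought to 1600 μL → factor 1.6/0.42 = 3.8095
Step 3: 45 μL brought to 2150 μL → factor 2150/45 = 47.778
Step 4: 85 μL + 3000 μL = 3085 μL total → factor 3085/85 = 36.294
Step 5: 275 μL brought to 33.9 mL → factor 33900/275 = 123.27
Overall dilution factor = 12.5 × 3.8095 × 47.778 × 36.294 × 123.27 = 1.0179 × 10^7
Final = 1.00 g/L / 1.0179 × 10^7 = 9.824 × 10^-8 g/L = 0.0982 ng/mL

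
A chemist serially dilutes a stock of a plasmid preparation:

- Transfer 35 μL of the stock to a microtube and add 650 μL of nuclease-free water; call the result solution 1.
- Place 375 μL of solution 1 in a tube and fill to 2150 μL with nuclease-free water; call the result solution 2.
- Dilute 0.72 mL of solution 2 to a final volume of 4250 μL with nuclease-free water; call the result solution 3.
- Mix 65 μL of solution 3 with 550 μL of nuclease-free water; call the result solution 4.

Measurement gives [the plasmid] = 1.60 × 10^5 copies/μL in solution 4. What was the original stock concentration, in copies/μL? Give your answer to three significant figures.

1.00 × 10^9 copies/μL

Step 1: 35 μL + 650 μL = 685 μL total → factor 685/35 = 19.571
Step 2: 375 μL brought to 2150 μL → factor 2150/375 = 5.7333
Step 3: 0.72 mL brought to 4250 μL → factor 4.25/0.72 = 5.9028
Step 4: 65 μL + 550 μL = 615 μL total → factor 615/65 = 9.4615
Overall dilution factor = 19.571 × 5.7333 × 5.9028 × 9.4615 = 6266.8
Stock = 1.60 × 10^5 copies/μL × 6266.8 = 1.00 × 10^9 copies/μL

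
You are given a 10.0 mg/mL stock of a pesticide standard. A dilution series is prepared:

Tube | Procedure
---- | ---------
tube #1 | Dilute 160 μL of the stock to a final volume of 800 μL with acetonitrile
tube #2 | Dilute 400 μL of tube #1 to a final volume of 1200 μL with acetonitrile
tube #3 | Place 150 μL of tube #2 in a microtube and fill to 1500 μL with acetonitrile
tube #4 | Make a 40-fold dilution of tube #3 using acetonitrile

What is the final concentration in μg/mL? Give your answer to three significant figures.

Step 1: 160 μL brought to 800 μL → factor 800/160 = 5
Step 2: 400 μL brought to 1200 μL → factor 1200/400 = 3
Step 3: 150 μL brought to 1500 μL → factor 1500/150 = 10
Step 4: 40-fold → factor 40
Overall dilution factor = 5 × 3 × 10 × 40 = 6000
Final = 10.0 mg/mL / 6000 = 0.001667 mg/mL = 1.67 μg/mL

1.67 μg/mL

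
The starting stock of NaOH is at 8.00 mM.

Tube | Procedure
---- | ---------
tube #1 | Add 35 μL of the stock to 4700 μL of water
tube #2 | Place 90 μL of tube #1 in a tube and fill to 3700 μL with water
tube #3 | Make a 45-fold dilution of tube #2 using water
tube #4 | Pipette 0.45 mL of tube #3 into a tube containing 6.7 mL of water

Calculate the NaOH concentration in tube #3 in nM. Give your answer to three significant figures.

Step 1: 35 μL + 4700 μL = 4735 μL total → factor 4735/35 = 135.29
Step 2: 90 μL brought to 3700 μL → factor 3700/90 = 41.111
Step 3: 45-fold → factor 45
Dilution factor through tube #3 = 135.29 × 41.111 × 45 = 2.5028 × 10^5
[tube #3] = 8.00 mM / 2.5028 × 10^5 = 3.196 × 10^-5 mM = 32.0 nM

32.0 nM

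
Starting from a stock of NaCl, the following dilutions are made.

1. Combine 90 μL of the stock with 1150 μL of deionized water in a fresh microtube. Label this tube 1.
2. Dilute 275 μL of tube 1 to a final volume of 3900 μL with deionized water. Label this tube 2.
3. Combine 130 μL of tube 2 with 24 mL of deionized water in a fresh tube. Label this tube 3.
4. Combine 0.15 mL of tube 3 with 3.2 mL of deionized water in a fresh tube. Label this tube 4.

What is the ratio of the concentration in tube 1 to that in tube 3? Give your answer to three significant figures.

2.63 × 10^3

Step 1: 90 μL + 1150 μL = 1240 μL total → factor 1240/90 = 13.778
Step 2: 275 μL brought to 3900 μL → factor 3900/275 = 14.182
Step 3: 130 μL + 24 mL = 24130 μL total → factor 24130/130 = 185.62
Dilution factor to tube 1 = 13.778; to tube 3 = 36268
[tube 1]/[tube 3] = (factor to tube 3)/(factor to tube 1) = 36268/13.778 = 2.63 × 10^3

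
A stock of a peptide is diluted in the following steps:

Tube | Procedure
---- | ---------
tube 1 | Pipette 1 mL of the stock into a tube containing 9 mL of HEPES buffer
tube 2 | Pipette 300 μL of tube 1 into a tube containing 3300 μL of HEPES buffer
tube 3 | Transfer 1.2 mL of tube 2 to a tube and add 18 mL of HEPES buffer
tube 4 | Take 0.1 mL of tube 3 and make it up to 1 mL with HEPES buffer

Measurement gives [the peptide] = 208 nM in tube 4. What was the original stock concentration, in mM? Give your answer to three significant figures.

Step 1: 1 mL + 9 mL = 10 mL total → factor 10/1 = 10
Step 2: 300 μL + 3300 μL = 3600 μL total → factor 3600/300 = 12
Step 3: 1.2 mL + 18 mL = 19.2 mL total → factor 19.2/1.2 = 16
Step 4: 0.1 mL brought to 1 mL → factor 1/0.1 = 10
Overall dilution factor = 10 × 12 × 16 × 10 = 19200
Stock = 208 nM × 19200 = 3.994 × 10^6 nM = 3.99 mM

3.99 mM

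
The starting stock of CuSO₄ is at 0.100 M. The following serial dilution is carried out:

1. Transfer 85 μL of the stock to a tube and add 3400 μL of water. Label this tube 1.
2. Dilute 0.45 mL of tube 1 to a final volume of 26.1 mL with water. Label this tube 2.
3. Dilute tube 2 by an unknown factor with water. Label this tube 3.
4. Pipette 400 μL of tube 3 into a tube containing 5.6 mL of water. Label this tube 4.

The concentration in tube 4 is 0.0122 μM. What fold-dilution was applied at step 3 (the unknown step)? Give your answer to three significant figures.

230-fold

Step 1: 85 μL + 3400 μL = 3485 μL total → factor 3485/85 = 41
Step 2: 0.45 mL brought to 26.1 mL → factor 26.1/0.45 = 58
Step 3: unknown factor x
Step 4: 400 μL + 5.6 mL = 6000 μL total → factor 6000/400 = 15
Product of known-step factors = 35670
Overall factor = 0.100 M / (0.0122 μM) = 8.1967 × 10^6
x = 8.1967 × 10^6 / 35670 = 230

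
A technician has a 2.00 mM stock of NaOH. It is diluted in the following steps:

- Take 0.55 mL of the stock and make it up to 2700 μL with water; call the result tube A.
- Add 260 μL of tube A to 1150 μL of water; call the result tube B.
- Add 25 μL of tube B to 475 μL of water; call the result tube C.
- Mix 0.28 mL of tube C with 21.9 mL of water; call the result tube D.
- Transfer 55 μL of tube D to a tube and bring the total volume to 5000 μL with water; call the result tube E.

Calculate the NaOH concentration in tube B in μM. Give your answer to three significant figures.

75.1 μM

Step 1: 0.55 mL brought to 2700 μL → factor 2.7/0.55 = 4.9091
Step 2: 260 μL + 1150 μL = 1410 μL total → factor 1410/260 = 5.4231
Dilution factor through tube B = 4.9091 × 5.4231 = 26.622
[tube B] = 2.00 mM / 26.622 = 0.07512 mM = 75.1 μM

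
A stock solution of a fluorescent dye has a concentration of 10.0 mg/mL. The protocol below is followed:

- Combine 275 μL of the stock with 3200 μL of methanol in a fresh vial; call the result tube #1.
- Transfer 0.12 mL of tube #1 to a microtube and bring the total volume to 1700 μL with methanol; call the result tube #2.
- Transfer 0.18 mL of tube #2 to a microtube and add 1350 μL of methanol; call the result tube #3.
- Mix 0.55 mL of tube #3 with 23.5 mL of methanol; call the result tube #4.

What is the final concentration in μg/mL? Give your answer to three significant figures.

Step 1: 275 μL + 3200 μL = 3475 μL total → factor 3475/275 = 12.636
Step 2: 0.12 mL brought to 1700 μL → factor 1.7/0.12 = 14.167
Step 3: 0.18 mL + 1350 μL = 1.53 mL total → factor 1.53/0.18 = 8.5
Step 4: 0.55 mL + 23.5 mL = 24.05 mL total → factor 24.05/0.55 = 43.727
Overall dilution factor = 12.636 × 14.167 × 8.5 × 43.727 = 66537
Final = 10.0 mg/mL / 66537 = 0.0001503 mg/mL = 0.150 μg/mL

0.150 μg/mL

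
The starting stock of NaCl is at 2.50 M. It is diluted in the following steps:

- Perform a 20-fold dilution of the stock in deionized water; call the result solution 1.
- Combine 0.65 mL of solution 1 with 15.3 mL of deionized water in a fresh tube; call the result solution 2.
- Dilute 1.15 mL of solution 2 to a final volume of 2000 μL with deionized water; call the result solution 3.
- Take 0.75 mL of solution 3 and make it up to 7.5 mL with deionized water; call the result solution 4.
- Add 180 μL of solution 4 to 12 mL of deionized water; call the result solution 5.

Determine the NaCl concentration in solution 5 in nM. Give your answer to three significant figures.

4.33 × 10^3 nM

Step 1: 20-fold → factor 20
Step 2: 0.65 mL + 15.3 mL = 15.95 mL total → factor 15.95/0.65 = 24.538
Step 3: 1.15 mL brought to 2000 μL → factor 2/1.15 = 1.7391
Step 4: 0.75 mL brought to 7.5 mL → factor 7.5/0.75 = 10
Step 5: 180 μL + 12 mL = 12180 μL total → factor 12180/180 = 67.667
Overall dilution factor = 20 × 24.538 × 1.7391 × 10 × 67.667 = 5.7754 × 10^5
Final = 2.50 M / 5.7754 × 10^5 = 4.329 × 10^-6 M = 4.33 × 10^3 nM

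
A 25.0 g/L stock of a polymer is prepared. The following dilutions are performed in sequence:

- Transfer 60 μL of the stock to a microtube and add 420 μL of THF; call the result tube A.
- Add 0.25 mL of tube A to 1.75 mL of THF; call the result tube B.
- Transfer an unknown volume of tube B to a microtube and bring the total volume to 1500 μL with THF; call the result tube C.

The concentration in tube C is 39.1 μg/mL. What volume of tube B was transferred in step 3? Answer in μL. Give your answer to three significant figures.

150 μL

Step 1: 60 μL + 420 μL = 480 μL total → factor 480/60 = 8
Step 2: 0.25 mL + 1.75 mL = 2 mL total → factor 2/0.25 = 8
Step 3: v brought to 1500 μL → factor = 1500 μL/v
Product of known-step factors = 64
Overall factor = 25.0 g/L / (39.1 μg/mL) = 639.39
Step-3 factor = 639.39 / 64 = 9.9904
v = 1500 μL / 9.9904 = 150 μL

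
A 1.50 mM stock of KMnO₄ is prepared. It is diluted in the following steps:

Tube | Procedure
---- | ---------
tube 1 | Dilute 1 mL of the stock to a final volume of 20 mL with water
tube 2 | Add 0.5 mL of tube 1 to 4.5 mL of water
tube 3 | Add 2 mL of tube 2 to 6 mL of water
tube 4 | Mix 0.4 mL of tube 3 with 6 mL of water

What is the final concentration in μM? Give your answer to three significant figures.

Step 1: 1 mL brought to 20 mL → factor 20/1 = 20
Step 2: 0.5 mL + 4.5 mL = 5 mL total → factor 5/0.5 = 10
Step 3: 2 mL + 6 mL = 8 mL total → factor 8/2 = 4
Step 4: 0.4 mL + 6 mL = 6.4 mL total → factor 6.4/0.4 = 16
Overall dilution factor = 20 × 10 × 4 × 16 = 12800
Final = 1.50 mM / 12800 = 0.0001172 mM = 0.117 μM

0.117 μM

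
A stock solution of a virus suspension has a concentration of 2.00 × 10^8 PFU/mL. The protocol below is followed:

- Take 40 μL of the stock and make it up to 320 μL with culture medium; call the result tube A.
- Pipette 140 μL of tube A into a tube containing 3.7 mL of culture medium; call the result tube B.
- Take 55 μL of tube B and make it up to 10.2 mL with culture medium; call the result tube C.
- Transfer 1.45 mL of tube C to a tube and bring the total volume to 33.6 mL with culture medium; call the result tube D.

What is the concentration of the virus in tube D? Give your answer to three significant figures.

212 PFU/mL

Step 1: 40 μL brought to 320 μL → factor 320/40 = 8
Step 2: 140 μL + 3.7 mL = 3840 μL total → factor 3840/140 = 27.429
Step 3: 55 μL brought to 10.2 mL → factor 10200/55 = 185.45
Step 4: 1.45 mL brought to 33.6 mL → factor 33.6/1.45 = 23.172
Overall dilution factor = 8 × 27.429 × 185.45 × 23.172 = 9.4298 × 10^5
Final = 2.00 × 10^8 PFU/mL / 9.4298 × 10^5 = 212 PFU/mL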